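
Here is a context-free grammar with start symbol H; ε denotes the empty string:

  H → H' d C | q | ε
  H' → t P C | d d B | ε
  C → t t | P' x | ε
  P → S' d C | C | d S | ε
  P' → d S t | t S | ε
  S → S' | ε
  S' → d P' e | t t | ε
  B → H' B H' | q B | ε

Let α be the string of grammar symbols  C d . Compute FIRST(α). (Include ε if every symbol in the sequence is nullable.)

Add FIRST(C)\{ε} = { d, t, x }; C is nullable, continue.
d is a terminal; add {d} and stop.

{ d, t, x }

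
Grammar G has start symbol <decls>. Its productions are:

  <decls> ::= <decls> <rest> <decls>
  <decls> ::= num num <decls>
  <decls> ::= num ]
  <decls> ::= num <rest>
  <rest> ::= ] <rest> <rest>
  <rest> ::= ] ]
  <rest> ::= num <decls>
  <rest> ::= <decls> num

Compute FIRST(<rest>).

{ ], num }

<rest> ::= ] <rest> <rest> contributes {]}.
<rest> ::= ] ] contributes {]}.
<rest> ::= num <decls> contributes {num}.
From <rest> ::= <decls> num: add FIRST(<decls>) = { num }.
Union: FIRST(<rest>) = { ], num }.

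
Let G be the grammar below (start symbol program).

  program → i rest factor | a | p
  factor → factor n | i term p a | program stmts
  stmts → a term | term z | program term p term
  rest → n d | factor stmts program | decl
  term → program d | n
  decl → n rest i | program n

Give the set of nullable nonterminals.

{ } (none)

No nonterminal has an empty production or an RHS whose symbols are all nullable.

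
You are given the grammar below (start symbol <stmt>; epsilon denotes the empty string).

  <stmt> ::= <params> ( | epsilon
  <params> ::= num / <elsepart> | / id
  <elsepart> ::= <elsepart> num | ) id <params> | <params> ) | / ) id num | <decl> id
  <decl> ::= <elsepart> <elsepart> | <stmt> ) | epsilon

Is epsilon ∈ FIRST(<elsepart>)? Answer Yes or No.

No

Nullable nonterminals: <decl>, <stmt>.
No production of <elsepart> has an RHS whose symbols are all nullable, so <elsepart> is not nullable.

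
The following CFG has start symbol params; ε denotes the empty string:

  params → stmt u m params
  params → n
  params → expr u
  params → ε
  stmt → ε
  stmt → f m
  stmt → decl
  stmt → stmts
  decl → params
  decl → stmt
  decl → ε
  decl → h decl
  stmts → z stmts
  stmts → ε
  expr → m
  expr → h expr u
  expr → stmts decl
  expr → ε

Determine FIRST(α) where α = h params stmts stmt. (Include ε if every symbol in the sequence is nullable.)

{ h }

h is a terminal; add {h} and stop.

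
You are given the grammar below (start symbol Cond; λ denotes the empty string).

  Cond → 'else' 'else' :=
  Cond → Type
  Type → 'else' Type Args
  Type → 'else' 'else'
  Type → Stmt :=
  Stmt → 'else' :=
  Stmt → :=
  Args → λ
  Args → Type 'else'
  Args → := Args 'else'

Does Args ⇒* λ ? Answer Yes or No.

Args has an λ-production, so Args ⇒ λ.

Yes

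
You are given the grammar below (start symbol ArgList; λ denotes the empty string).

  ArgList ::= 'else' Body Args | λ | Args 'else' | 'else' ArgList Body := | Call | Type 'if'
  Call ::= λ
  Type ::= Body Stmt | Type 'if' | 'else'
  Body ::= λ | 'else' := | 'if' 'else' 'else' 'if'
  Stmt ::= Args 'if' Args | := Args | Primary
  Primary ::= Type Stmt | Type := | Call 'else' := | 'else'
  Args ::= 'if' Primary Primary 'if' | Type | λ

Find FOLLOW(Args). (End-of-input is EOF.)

{ EOF, 'else', 'if', := }

In ArgList ::= 'else' Body Args: Args is at the end, add FOLLOW(ArgList) = { EOF, 'else', 'if', := }.
In ArgList ::= Args 'else': add FIRST('else') = { 'else' }.
In Stmt ::= Args 'if' Args: add FIRST('if' Args) = { 'if' }.
In Stmt ::= Args 'if' Args: Args is at the end, add FOLLOW(Stmt) = { EOF, 'else', 'if', := }.
In Stmt ::= := Args: Args is at the end, add FOLLOW(Stmt) = { EOF, 'else', 'if', := }.
Union: FOLLOW(Args) = { EOF, 'else', 'if', := }.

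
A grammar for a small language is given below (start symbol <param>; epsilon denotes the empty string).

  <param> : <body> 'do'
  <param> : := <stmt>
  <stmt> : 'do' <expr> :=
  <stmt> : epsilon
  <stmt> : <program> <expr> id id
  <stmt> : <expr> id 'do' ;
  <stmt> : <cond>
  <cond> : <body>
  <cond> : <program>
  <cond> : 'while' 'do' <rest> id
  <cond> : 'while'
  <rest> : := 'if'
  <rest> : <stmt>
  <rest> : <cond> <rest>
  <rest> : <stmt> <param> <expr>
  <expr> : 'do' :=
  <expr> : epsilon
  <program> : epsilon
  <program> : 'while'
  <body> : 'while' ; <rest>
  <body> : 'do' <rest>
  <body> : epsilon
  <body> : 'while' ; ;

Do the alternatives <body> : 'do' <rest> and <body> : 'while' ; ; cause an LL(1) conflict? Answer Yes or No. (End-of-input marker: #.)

FIRST('do' <rest>) = { 'do' } and FIRST('while' ; ;) = { 'while' }.
The FIRST sets are disjoint and neither alternative is nullable — no conflict.

No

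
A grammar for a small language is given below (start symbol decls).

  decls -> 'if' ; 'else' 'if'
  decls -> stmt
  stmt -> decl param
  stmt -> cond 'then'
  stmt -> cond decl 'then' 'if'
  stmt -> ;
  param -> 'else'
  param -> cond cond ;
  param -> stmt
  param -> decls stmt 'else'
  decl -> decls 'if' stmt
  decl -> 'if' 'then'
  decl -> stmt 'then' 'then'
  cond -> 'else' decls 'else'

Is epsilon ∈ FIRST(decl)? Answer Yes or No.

No nonterminal in this grammar is nullable.
No production of decl has an RHS whose symbols are all nullable, so decl is not nullable.

No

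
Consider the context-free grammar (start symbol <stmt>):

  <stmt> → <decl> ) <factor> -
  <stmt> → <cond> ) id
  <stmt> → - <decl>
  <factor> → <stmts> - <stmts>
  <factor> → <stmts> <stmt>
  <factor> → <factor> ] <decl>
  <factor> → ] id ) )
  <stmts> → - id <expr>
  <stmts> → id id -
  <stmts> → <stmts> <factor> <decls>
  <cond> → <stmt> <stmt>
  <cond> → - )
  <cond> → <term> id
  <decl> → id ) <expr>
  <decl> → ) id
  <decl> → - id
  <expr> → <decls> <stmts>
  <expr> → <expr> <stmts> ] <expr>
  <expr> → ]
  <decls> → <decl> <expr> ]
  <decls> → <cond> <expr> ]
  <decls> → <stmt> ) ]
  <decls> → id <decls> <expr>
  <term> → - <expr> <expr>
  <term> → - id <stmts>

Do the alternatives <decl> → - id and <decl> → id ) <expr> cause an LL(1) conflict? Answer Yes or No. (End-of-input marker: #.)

No

FIRST(- id) = { - } and FIRST(id ) <expr>) = { id }.
The FIRST sets are disjoint and neither alternative is nullable — no conflict.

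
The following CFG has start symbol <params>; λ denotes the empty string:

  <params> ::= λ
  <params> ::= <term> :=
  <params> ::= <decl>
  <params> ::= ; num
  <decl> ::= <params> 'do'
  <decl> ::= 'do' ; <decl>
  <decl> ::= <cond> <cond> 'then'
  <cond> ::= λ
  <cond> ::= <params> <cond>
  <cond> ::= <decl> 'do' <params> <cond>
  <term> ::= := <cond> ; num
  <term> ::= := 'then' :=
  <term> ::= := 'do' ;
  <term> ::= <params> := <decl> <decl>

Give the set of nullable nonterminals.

{ <cond>, <params> }

Directly nullable (have an λ-production): <params>, <cond>.
No other nonterminal has a production whose RHS symbols are all nullable.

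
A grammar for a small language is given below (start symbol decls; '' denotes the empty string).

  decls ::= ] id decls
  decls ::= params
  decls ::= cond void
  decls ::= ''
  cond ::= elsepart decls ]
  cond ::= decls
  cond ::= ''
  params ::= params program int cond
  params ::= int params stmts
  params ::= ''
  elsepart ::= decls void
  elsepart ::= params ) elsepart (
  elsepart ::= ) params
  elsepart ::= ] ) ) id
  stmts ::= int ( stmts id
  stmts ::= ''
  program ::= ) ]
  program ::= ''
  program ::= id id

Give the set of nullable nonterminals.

{ cond, decls, params, program, stmts }

Directly nullable (have an ''-production): decls, cond, params, stmts, program.
No other nonterminal has a production whose RHS symbols are all nullable.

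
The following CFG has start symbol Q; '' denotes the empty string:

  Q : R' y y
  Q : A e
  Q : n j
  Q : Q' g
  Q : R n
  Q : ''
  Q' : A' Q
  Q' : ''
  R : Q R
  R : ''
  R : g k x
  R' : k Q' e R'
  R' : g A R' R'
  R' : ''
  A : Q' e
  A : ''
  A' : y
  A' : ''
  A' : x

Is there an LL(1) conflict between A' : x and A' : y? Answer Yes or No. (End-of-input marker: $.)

No

FIRST(x) = { x } and FIRST(y) = { y }.
The FIRST sets are disjoint and neither alternative is nullable — no conflict.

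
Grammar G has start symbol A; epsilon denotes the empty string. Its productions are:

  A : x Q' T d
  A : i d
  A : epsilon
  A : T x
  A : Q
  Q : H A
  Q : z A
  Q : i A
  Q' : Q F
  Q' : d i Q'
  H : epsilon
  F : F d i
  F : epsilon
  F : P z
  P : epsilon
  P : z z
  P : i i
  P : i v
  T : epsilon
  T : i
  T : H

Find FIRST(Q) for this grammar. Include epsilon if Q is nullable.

From Q : H A: H, A nullable, take FIRST(H) ∪ FIRST(A) = { i, x, z }; also epsilon since the whole RHS is nullable.
Q : z A contributes {z}.
Q : i A contributes {i}.
Union: FIRST(Q) = { i, x, z, epsilon }.

{ i, x, z, epsilon }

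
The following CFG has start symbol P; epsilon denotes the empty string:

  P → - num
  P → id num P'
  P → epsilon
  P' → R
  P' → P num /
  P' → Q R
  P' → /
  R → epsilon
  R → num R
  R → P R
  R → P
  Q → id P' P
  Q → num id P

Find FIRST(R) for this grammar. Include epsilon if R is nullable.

R → epsilon contributes epsilon.
R → num R contributes {num}.
From R → P R: P, R nullable, take FIRST(P) ∪ FIRST(R) = { -, id, num }; also epsilon since the whole RHS is nullable.
From R → P: add FIRST(P) = { -, id, epsilon } (including epsilon since P is nullable).
Union: FIRST(R) = { -, id, num, epsilon }.

{ -, id, num, epsilon }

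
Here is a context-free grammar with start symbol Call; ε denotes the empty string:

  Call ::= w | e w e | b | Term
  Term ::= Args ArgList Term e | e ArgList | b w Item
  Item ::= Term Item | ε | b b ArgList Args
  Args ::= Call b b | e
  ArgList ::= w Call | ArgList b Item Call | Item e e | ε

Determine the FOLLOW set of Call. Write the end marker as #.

Call is the start symbol, so # ∈ FOLLOW(Call).
In Args ::= Call b b: add FIRST(b b) = { b }.
In ArgList ::= w Call: Call is at the end, add FOLLOW(ArgList) = { #, b, e, w }.
In ArgList ::= ArgList b Item Call: Call is at the end, add FOLLOW(ArgList) = { #, b, e, w }.
Union: FOLLOW(Call) = { #, b, e, w }.

{ #, b, e, w }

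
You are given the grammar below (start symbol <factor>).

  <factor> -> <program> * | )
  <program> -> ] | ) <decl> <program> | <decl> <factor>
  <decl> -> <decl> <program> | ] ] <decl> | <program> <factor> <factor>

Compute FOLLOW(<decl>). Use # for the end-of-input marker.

{ ), ] }

In <program> -> ) <decl> <program>: add FIRST(<program>) = { ), ] }.
In <program> -> <decl> <factor>: add FIRST(<factor>) = { ), ] }.
In <decl> -> <decl> <program>: add FIRST(<program>) = { ), ] }.
In <decl> -> ] ] <decl>: <decl> is at the end, add FOLLOW(<decl>) = { ), ] }.
Union: FOLLOW(<decl>) = { ), ] }.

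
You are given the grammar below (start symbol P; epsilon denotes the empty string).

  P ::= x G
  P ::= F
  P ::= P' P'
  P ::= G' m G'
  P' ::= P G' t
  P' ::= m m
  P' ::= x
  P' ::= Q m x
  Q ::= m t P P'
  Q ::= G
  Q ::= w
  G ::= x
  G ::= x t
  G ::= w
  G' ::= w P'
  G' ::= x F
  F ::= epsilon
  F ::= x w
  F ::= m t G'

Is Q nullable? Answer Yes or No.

No

Nullable nonterminals: F, P.
No production of Q has an RHS whose symbols are all nullable, so Q is not nullable.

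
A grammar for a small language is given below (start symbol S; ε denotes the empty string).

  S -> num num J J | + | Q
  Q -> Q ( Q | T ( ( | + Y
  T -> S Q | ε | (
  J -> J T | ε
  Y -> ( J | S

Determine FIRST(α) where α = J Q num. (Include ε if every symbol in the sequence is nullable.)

Add FIRST(J)\{ε} = { (, +, num }; J is nullable, continue.
Add FIRST(Q) = { (, +, num }; Q is not nullable, stop.

{ (, +, num }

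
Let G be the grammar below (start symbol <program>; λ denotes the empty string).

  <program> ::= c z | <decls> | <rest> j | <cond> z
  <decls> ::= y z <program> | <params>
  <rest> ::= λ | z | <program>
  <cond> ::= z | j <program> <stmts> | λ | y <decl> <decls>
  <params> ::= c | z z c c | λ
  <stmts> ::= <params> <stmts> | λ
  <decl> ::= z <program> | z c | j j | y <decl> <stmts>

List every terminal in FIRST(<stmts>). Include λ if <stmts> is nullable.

{ c, z, λ }

From <stmts> ::= <params> <stmts>: <params>, <stmts> nullable, take FIRST(<params>) ∪ FIRST(<stmts>) = { c, z }; also λ since the whole RHS is nullable.
<stmts> ::= λ contributes λ.
Union: FIRST(<stmts>) = { c, z, λ }.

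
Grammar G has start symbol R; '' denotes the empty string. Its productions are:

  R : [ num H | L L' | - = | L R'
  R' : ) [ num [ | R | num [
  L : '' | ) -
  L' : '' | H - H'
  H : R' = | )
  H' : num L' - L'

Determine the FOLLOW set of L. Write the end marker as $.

In R : L L': add FIRST(L')\{''} = { ), -, =, [, num }.
  Since L' is nullable, also add FOLLOW(R) = { $, = }.
In R : L R': add FIRST(R')\{''} = { ), -, =, [, num }.
  Since R' is nullable, also add FOLLOW(R) = { $, = }.
Union: FOLLOW(L) = { $, ), -, =, [, num }.

{ $, ), -, =, [, num }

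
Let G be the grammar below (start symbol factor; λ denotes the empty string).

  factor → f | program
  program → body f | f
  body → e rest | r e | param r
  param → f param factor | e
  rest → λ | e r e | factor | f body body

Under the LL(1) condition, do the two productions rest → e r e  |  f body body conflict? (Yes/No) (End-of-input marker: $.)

FIRST(e r e) = { e } and FIRST(f body body) = { f }.
The FIRST sets are disjoint and neither alternative is nullable — no conflict.

No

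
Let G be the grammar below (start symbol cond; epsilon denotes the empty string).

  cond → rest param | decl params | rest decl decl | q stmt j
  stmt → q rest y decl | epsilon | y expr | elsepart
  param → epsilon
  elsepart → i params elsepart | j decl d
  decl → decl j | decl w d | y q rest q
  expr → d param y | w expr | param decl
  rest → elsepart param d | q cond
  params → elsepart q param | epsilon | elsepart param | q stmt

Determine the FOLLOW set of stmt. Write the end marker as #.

{ #, i, j, q, y }

In cond → q stmt j: add FIRST(j) = { j }.
In params → q stmt: stmt is at the end, add FOLLOW(params) = { #, i, j, q, y }.
Union: FOLLOW(stmt) = { #, i, j, q, y }.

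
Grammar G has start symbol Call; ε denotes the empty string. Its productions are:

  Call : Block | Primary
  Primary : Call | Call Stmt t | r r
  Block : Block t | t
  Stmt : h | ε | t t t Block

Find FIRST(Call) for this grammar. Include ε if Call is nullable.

{ r, t }

From Call : Block: add FIRST(Block) = { t }.
From Call : Primary: add FIRST(Primary) = { r, t }.
Union: FIRST(Call) = { r, t }.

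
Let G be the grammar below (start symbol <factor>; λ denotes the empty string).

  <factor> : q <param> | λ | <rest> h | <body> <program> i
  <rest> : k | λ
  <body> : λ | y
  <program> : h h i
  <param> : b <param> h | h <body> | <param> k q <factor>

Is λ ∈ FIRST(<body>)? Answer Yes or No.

<body> has an λ-production, so <body> ⇒ λ.

Yes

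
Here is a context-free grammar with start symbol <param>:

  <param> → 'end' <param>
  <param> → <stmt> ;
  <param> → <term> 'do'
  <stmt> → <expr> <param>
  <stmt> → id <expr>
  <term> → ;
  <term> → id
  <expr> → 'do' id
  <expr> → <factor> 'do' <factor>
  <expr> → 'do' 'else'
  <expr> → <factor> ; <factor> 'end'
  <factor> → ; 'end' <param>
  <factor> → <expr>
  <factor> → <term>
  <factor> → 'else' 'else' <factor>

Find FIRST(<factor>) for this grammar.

{ 'do', 'else', ;, id }

<factor> → ; 'end' <param> contributes {;}.
From <factor> → <expr>: add FIRST(<expr>) = { 'do', 'else', ;, id }.
From <factor> → <term>: add FIRST(<term>) = { ;, id }.
<factor> → 'else' 'else' <factor> contributes {'else'}.
Union: FIRST(<factor>) = { 'do', 'else', ;, id }.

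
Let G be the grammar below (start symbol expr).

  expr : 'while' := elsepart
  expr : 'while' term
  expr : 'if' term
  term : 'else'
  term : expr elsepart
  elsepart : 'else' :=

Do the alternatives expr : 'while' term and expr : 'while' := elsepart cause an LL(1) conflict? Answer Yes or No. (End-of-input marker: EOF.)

FIRST('while' term) = { 'while' } and FIRST('while' := elsepart) = { 'while' }.
Both contain 'while', so the two alternatives are not disjoint — LL(1) conflict.

Yes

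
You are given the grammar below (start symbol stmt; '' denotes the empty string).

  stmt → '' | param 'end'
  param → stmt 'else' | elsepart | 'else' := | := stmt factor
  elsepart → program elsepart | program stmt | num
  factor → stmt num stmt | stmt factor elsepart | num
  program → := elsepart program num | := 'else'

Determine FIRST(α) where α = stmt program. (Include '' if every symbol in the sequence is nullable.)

{ 'else', :=, num }

Add FIRST(stmt)\{''} = { 'else', :=, num }; stmt is nullable, continue.
Add FIRST(program) = { := }; program is not nullable, stop.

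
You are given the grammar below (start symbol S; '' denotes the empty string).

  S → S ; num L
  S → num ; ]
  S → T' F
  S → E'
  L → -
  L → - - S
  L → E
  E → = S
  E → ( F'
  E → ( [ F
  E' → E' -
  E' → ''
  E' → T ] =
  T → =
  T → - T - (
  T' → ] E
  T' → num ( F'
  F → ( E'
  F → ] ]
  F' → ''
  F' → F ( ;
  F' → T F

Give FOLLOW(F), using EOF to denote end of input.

In S → T' F: F is at the end, add FOLLOW(S) = { EOF, (, ;, ] }.
In E → ( [ F: F is at the end, add FOLLOW(E) = { EOF, (, ;, ] }.
In F' → F ( ;: add FIRST(( ;) = { ( }.
In F' → T F: F is at the end, add FOLLOW(F') = { EOF, (, ;, ] }.
Union: FOLLOW(F) = { EOF, (, ;, ] }.

{ EOF, (, ;, ] }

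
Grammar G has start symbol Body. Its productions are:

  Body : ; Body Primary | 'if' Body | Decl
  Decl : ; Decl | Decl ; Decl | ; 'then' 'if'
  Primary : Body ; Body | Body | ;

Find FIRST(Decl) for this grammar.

{ ; }

Decl : ; Decl contributes {;}.
From Decl : Decl ; Decl: add FIRST(Decl) = { ; }.
Decl : ; 'then' 'if' contributes {;}.
Union: FIRST(Decl) = { ; }.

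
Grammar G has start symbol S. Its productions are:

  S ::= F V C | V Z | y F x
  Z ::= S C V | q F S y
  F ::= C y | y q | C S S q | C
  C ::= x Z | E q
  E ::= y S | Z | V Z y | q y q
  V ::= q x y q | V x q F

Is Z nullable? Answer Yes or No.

No

No nonterminal in this grammar is nullable.
No production of Z has an RHS whose symbols are all nullable, so Z is not nullable.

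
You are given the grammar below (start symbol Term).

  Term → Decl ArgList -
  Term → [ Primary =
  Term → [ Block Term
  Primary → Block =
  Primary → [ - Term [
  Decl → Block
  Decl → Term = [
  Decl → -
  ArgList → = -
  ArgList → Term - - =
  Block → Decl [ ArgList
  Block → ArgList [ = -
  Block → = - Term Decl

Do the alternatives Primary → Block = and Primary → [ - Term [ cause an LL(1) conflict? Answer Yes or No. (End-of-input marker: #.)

Yes

FIRST(Block =) = { -, =, [ } and FIRST([ - Term [) = { [ }.
Both contain [, so the two alternatives are not disjoint — LL(1) conflict.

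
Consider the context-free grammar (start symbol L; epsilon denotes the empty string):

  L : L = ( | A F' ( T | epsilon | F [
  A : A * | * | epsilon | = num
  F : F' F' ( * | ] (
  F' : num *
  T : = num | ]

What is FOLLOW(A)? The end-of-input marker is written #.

In L : A F' ( T: add FIRST(F' ( T) = { num }.
In A : A *: add FIRST(*) = { * }.
Union: FOLLOW(A) = { *, num }.

{ *, num }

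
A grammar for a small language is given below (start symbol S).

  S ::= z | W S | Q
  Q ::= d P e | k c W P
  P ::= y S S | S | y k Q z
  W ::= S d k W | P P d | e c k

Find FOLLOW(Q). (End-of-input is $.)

{ $, d, e, k, y, z }

In S ::= Q: Q is at the end, add FOLLOW(S) = { $, d, e, k, y, z }.
In P ::= y k Q z: add FIRST(z) = { z }.
Union: FOLLOW(Q) = { $, d, e, k, y, z }.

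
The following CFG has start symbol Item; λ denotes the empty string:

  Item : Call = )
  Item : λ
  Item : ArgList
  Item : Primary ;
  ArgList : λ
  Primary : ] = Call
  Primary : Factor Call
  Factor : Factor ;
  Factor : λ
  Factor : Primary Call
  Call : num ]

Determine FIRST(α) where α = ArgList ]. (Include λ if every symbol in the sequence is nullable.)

{ ] }

Add FIRST(ArgList)\{λ} = {  }; ArgList is nullable, continue.
] is a terminal; add {]} and stop.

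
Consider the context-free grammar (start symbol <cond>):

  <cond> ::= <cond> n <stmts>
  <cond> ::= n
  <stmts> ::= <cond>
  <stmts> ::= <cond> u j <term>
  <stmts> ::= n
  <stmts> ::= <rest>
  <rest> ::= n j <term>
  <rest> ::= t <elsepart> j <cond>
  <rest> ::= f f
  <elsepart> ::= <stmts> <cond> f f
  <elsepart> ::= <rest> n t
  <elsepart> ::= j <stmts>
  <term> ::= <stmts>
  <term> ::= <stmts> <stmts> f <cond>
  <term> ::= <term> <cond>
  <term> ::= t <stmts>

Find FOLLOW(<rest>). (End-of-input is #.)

In <stmts> ::= <rest>: <rest> is at the end, add FOLLOW(<stmts>) = { #, f, j, n, t, u }.
In <elsepart> ::= <rest> n t: add FIRST(n t) = { n }.
Union: FOLLOW(<rest>) = { #, f, j, n, t, u }.

{ #, f, j, n, t, u }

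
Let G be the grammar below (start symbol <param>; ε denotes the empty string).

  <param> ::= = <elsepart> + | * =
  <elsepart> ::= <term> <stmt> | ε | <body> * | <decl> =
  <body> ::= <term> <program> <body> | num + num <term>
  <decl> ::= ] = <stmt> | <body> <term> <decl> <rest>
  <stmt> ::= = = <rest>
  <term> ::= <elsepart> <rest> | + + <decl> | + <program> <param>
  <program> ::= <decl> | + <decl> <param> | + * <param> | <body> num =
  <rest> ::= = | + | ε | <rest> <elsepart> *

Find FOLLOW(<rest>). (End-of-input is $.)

In <decl> ::= <body> <term> <decl> <rest>: <rest> is at the end, add FOLLOW(<decl>) = { *, +, =, ], num }.
In <stmt> ::= = = <rest>: <rest> is at the end, add FOLLOW(<stmt>) = { *, +, =, ], num }.
In <term> ::= <elsepart> <rest>: <rest> is at the end, add FOLLOW(<term>) = { *, +, =, ], num }.
In <rest> ::= <rest> <elsepart> *: add FIRST(<elsepart> *) = { *, +, =, ], num }.
Union: FOLLOW(<rest>) = { *, +, =, ], num }.

{ *, +, =, ], num }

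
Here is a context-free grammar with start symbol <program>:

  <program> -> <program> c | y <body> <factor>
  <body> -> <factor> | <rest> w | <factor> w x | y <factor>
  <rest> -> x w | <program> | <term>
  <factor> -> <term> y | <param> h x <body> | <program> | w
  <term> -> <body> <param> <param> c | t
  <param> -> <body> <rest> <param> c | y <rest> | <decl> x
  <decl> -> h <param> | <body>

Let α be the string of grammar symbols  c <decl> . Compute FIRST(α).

c is a terminal; add {c} and stop.

{ c }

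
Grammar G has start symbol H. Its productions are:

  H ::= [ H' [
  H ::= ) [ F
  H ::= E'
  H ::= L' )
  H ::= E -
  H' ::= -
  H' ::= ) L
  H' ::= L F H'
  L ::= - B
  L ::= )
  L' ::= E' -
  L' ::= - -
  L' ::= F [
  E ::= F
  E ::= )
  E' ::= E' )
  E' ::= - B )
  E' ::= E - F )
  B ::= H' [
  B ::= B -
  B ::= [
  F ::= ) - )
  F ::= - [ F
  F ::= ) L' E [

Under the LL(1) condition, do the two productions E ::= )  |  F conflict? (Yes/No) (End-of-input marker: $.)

Yes

FIRST()) = { ) } and FIRST(F) = { ), - }.
Both contain ), so the two alternatives are not disjoint — LL(1) conflict.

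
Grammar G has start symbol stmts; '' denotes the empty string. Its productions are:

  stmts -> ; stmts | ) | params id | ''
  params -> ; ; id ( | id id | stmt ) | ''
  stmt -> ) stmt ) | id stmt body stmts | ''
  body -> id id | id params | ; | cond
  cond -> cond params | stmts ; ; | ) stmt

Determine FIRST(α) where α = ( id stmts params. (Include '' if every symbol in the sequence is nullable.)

{ ( }

( is a terminal; add {(} and stop.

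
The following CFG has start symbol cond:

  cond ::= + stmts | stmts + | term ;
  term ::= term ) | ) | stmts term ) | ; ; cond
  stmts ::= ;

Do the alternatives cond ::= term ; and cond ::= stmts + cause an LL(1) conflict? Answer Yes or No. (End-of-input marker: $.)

FIRST(term ;) = { ), ; } and FIRST(stmts +) = { ; }.
Both contain ;, so the two alternatives are not disjoint — LL(1) conflict.

Yes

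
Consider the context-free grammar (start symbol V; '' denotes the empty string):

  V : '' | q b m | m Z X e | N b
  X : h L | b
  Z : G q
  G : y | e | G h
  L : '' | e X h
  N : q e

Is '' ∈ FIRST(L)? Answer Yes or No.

Yes

L has an ''-production, so L ⇒ ''.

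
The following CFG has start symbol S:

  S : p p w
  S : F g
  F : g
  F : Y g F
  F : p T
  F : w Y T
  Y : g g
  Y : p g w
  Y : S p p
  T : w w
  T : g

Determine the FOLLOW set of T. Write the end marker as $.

{ g }

In F : p T: T is at the end, add FOLLOW(F) = { g }.
In F : w Y T: T is at the end, add FOLLOW(F) = { g }.
Union: FOLLOW(T) = { g }.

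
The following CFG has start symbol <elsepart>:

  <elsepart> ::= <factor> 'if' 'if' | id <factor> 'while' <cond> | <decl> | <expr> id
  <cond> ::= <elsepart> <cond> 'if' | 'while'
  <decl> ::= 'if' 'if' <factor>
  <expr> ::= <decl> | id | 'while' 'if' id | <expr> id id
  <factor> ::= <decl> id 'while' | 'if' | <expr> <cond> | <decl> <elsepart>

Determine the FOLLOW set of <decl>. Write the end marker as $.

In <elsepart> ::= <decl>: <decl> is at the end, add FOLLOW(<elsepart>) = { $, 'if', 'while', id }.
In <expr> ::= <decl>: <decl> is at the end, add FOLLOW(<expr>) = { 'if', 'while', id }.
In <factor> ::= <decl> id 'while': add FIRST(id 'while') = { id }.
In <factor> ::= <decl> <elsepart>: add FIRST(<elsepart>) = { 'if', 'while', id }.
Union: FOLLOW(<decl>) = { $, 'if', 'while', id }.

{ $, 'if', 'while', id }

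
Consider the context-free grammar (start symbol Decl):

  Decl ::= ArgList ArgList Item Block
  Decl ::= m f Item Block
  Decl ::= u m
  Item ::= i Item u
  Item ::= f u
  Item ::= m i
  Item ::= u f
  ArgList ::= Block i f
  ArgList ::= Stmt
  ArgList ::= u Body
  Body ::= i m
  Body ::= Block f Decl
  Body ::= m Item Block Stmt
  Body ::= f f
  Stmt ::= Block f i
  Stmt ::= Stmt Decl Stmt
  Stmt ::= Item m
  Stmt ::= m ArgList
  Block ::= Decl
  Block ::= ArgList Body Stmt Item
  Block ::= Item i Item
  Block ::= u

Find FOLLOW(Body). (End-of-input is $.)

In ArgList ::= u Body: Body is at the end, add FOLLOW(ArgList) = { f, i, m, u }.
In Block ::= ArgList Body Stmt Item: add FIRST(Stmt Item) = { f, i, m, u }.
Union: FOLLOW(Body) = { f, i, m, u }.

{ f, i, m, u }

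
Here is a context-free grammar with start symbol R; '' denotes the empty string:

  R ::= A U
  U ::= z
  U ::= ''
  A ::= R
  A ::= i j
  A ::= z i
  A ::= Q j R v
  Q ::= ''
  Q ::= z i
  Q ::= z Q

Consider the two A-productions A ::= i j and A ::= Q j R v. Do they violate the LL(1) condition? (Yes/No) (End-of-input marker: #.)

FIRST(i j) = { i } and FIRST(Q j R v) = { j, z }.
The FIRST sets are disjoint and neither alternative is nullable — no conflict.

No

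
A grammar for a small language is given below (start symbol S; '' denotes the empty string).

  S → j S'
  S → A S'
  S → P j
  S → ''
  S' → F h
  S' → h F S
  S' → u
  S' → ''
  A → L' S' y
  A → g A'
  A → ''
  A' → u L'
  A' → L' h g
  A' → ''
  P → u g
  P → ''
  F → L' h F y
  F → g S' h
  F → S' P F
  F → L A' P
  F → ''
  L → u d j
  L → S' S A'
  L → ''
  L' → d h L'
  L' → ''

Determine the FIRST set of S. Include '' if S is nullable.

S → j S' contributes {j}.
From S → A S': A, S' nullable, take FIRST(A) ∪ FIRST(S') = { d, g, h, j, u, y }; also '' since the whole RHS is nullable.
From S → P j: P nullable, take FIRST(P) ∪ {j} = { j, u }.
S → '' contributes ''.
Union: FIRST(S) = { d, g, h, j, u, y, '' }.

{ d, g, h, j, u, y, '' }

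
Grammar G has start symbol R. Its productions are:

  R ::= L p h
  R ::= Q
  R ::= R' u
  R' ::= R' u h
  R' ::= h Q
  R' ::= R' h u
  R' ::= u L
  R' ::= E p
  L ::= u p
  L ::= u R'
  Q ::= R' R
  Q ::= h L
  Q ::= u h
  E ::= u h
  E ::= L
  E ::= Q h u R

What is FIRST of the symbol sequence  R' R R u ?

{ h, u }

Add FIRST(R') = { h, u }; R' is not nullable, stop.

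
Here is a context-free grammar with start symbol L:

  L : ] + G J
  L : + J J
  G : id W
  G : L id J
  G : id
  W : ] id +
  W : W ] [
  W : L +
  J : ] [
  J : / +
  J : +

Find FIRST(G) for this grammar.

G : id W contributes {id}.
From G : L id J: add FIRST(L) = { +, ] }.
G : id contributes {id}.
Union: FIRST(G) = { +, ], id }.

{ +, ], id }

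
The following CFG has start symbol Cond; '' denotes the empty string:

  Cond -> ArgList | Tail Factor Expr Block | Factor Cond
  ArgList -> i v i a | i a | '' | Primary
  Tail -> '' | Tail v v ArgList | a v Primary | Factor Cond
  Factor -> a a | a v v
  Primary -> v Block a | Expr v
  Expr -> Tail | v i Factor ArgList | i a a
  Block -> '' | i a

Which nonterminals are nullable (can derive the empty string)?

Directly nullable (have an ''-production): ArgList, Tail, Block.
Expr -> Tail with every symbol nullable, so Expr is nullable.
Cond -> ArgList with every symbol nullable, so Cond is nullable.
No other nonterminal has a production whose RHS symbols are all nullable.

{ ArgList, Block, Cond, Expr, Tail }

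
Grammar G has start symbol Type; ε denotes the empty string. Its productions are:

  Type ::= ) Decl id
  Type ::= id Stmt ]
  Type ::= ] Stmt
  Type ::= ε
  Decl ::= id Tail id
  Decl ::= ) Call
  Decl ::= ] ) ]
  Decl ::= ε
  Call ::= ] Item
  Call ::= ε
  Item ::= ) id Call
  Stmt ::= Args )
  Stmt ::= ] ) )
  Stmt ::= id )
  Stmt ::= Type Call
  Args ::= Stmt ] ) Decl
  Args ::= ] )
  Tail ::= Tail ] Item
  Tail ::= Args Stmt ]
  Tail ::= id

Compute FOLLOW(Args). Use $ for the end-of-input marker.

In Stmt ::= Args ): add FIRST()) = { ) }.
In Tail ::= Args Stmt ]: add FIRST(Stmt ]) = { ), ], id }.
Union: FOLLOW(Args) = { ), ], id }.

{ ), ], id }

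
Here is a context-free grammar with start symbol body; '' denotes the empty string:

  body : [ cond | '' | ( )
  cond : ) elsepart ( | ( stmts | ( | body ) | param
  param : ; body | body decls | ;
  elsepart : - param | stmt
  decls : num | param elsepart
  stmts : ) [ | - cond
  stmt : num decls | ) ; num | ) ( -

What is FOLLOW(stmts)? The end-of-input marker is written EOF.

In cond : ( stmts: stmts is at the end, add FOLLOW(cond) = { EOF, (, ), -, ;, [, num }.
Union: FOLLOW(stmts) = { EOF, (, ), -, ;, [, num }.

{ EOF, (, ), -, ;, [, num }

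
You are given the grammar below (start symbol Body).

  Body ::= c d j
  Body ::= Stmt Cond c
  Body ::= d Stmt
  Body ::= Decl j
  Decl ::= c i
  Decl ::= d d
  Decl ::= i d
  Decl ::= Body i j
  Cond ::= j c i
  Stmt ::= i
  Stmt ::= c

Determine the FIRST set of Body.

Body ::= c d j contributes {c}.
From Body ::= Stmt Cond c: add FIRST(Stmt) = { c, i }.
Body ::= d Stmt contributes {d}.
From Body ::= Decl j: add FIRST(Decl) = { c, d, i }.
Union: FIRST(Body) = { c, d, i }.

{ c, d, i }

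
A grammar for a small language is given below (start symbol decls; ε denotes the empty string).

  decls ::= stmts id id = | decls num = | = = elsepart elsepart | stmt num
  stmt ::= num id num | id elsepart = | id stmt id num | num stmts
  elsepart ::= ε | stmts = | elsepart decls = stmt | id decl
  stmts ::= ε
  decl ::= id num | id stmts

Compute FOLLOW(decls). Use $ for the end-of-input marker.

decls is the start symbol, so $ ∈ FOLLOW(decls).
In decls ::= decls num =: add FIRST(num =) = { num }.
In elsepart ::= elsepart decls = stmt: add FIRST(= stmt) = { = }.
Union: FOLLOW(decls) = { $, =, num }.

{ $, =, num }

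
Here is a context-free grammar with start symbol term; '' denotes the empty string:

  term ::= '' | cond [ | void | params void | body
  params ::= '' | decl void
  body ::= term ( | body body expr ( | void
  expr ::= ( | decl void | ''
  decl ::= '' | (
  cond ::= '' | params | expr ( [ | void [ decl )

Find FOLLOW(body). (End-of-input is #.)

In term ::= body: body is at the end, add FOLLOW(term) = { #, ( }.
In body ::= body body expr (: add FIRST(body expr () = { (, [, void }.
In body ::= body body expr (: add FIRST(expr () = { (, void }.
Union: FOLLOW(body) = { #, (, [, void }.

{ #, (, [, void }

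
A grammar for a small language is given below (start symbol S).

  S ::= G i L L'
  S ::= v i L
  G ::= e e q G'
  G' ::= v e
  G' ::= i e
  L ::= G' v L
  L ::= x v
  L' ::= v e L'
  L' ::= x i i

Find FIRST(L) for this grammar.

From L ::= G' v L: add FIRST(G') = { i, v }.
L ::= x v contributes {x}.
Union: FIRST(L) = { i, v, x }.

{ i, v, x }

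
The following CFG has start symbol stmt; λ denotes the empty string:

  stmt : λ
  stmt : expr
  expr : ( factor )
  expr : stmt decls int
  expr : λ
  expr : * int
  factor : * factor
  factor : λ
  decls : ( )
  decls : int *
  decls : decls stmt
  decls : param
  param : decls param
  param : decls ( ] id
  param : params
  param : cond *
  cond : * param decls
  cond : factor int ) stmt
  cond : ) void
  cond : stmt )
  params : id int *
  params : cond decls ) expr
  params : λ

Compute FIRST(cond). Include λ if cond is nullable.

{ (, ), *, id, int }

cond : * param decls contributes {*}.
From cond : factor int ) stmt: factor nullable, take FIRST(factor) ∪ {int} = { *, int }.
cond : ) void contributes {)}.
From cond : stmt ): stmt nullable, take FIRST(stmt) ∪ {)} = { (, ), *, id, int }.
Union: FIRST(cond) = { (, ), *, id, int }.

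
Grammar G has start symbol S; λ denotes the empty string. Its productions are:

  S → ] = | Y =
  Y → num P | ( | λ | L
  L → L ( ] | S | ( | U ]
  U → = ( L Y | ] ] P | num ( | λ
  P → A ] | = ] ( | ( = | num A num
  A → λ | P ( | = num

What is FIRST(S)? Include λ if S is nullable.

{ (, =, ], num }

S → ] = contributes {]}.
From S → Y =: Y nullable, take FIRST(Y) ∪ {=} = { (, =, ], num }.
Union: FIRST(S) = { (, =, ], num }.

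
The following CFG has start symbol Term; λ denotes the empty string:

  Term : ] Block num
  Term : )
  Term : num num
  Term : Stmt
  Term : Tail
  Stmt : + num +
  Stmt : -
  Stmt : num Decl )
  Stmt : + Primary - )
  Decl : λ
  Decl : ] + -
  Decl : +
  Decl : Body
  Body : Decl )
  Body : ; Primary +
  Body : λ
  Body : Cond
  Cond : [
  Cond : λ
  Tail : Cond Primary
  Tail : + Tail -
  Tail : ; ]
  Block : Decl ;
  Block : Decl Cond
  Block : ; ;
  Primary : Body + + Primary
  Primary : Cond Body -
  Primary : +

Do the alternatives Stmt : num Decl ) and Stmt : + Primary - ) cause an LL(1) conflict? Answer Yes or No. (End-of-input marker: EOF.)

FIRST(num Decl )) = { num } and FIRST(+ Primary - )) = { + }.
The FIRST sets are disjoint and neither alternative is nullable — no conflict.

No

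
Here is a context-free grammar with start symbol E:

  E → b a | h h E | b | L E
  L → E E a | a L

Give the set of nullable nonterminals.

No nonterminal has an empty production or an RHS whose symbols are all nullable.

{ } (none)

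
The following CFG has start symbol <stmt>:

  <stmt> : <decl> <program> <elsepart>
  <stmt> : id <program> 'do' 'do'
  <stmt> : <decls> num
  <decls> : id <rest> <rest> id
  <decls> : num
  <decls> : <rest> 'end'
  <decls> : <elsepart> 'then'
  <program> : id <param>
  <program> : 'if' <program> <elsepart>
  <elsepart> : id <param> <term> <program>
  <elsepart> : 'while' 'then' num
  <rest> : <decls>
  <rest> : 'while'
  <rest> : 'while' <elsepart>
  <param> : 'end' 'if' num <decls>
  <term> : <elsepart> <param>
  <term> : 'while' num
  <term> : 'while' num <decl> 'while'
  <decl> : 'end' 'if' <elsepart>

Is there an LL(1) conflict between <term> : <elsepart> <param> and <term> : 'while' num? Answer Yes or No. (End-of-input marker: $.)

Yes

FIRST(<elsepart> <param>) = { 'while', id } and FIRST('while' num) = { 'while' }.
Both contain 'while', so the two alternatives are not disjoint — LL(1) conflict.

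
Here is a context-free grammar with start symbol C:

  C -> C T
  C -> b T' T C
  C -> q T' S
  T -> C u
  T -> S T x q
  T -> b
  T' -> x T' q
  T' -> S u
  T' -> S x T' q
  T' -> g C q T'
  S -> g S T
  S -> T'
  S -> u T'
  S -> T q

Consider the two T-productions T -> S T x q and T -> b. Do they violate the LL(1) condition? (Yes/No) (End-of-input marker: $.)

FIRST(S T x q) = { b, g, q, u, x } and FIRST(b) = { b }.
Both contain b, so the two alternatives are not disjoint — LL(1) conflict.

Yes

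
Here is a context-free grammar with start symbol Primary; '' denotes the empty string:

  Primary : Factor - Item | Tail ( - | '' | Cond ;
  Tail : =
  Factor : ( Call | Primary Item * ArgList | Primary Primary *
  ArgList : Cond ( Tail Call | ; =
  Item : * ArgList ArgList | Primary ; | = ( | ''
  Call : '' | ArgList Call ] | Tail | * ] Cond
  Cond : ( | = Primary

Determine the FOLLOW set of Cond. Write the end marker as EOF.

{ EOF, (, *, -, ;, =, ] }

In Primary : Cond ;: add FIRST(;) = { ; }.
In ArgList : Cond ( Tail Call: add FIRST(( Tail Call) = { ( }.
In Call : * ] Cond: Cond is at the end, add FOLLOW(Call) = { EOF, (, *, -, ;, =, ] }.
Union: FOLLOW(Cond) = { EOF, (, *, -, ;, =, ] }.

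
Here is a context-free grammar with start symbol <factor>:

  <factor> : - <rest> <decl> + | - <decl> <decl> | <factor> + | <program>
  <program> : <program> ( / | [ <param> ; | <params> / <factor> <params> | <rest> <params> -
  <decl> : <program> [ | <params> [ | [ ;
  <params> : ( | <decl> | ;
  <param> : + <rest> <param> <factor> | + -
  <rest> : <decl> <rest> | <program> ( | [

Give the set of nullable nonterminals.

No nonterminal has an empty production or an RHS whose symbols are all nullable.

{ } (none)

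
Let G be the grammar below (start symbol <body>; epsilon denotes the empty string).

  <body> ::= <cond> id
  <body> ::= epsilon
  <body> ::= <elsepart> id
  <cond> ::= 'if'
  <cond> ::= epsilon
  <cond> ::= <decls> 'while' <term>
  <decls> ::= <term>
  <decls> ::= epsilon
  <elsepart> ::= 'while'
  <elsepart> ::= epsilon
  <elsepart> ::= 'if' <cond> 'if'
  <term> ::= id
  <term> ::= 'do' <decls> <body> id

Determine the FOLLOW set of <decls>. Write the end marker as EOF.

{ 'do', 'if', 'while', id }

In <cond> ::= <decls> 'while' <term>: add FIRST('while' <term>) = { 'while' }.
In <term> ::= 'do' <decls> <body> id: add FIRST(<body> id) = { 'do', 'if', 'while', id }.
Union: FOLLOW(<decls>) = { 'do', 'if', 'while', id }.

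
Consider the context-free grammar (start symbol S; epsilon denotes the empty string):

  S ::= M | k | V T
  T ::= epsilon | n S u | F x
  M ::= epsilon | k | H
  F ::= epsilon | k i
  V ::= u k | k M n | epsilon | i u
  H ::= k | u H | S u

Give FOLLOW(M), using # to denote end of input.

In S ::= M: M is at the end, add FOLLOW(S) = { #, u }.
In V ::= k M n: add FIRST(n) = { n }.
Union: FOLLOW(M) = { #, n, u }.

{ #, n, u }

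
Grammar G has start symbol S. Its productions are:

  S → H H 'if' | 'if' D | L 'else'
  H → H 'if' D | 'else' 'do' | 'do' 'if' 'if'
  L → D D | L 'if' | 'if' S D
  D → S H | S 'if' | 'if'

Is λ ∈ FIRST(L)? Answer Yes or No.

No

No nonterminal in this grammar is nullable.
No production of L has an RHS whose symbols are all nullable, so L is not nullable.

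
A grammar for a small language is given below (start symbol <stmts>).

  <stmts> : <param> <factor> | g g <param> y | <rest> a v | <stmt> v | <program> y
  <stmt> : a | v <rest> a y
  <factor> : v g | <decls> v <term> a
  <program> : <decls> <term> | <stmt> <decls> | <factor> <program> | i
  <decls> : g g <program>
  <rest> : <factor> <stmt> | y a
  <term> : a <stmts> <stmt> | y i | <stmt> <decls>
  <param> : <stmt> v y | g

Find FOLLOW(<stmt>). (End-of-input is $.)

In <stmts> : <stmt> v: add FIRST(v) = { v }.
In <program> : <stmt> <decls>: add FIRST(<decls>) = { g }.
In <rest> : <factor> <stmt>: <stmt> is at the end, add FOLLOW(<rest>) = { a }.
In <term> : a <stmts> <stmt>: <stmt> is at the end, add FOLLOW(<term>) = { a, v, y }.
In <term> : <stmt> <decls>: add FIRST(<decls>) = { g }.
In <param> : <stmt> v y: add FIRST(v y) = { v }.
Union: FOLLOW(<stmt>) = { a, g, v, y }.

{ a, g, v, y }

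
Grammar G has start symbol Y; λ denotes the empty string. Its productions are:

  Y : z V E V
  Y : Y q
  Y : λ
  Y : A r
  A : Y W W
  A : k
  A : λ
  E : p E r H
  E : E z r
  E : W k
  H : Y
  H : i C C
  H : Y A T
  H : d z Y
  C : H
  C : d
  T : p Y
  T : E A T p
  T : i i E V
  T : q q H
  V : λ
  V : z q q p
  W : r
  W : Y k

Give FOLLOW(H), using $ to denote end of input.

{ $, d, i, k, p, q, r, z }

In E : p E r H: H is at the end, add FOLLOW(E) = { $, d, i, k, p, q, r, z }.
In C : H: H is at the end, add FOLLOW(C) = { $, d, i, k, p, q, r, z }.
In T : q q H: H is at the end, add FOLLOW(T) = { $, d, i, k, p, q, r, z }.
Union: FOLLOW(H) = { $, d, i, k, p, q, r, z }.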